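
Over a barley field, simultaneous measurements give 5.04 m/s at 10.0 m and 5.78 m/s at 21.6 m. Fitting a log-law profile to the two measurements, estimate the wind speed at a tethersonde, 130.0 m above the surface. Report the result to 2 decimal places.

7.50 m/s

Log law: V ∝ ln(z/z₀). From the pair, with r = V₁/V₂ = 0.87197,
ln z₀ = (ln z₁ − r·ln z₂)/(1 − r) = (2.3026 − 0.87197×3.0727)/0.12803 = -2.9425 → z₀ = 0.05273 m
V₃ = V₁ · ln(z₃/z₀)/ln(z₁/z₀) = 5.04 × 7.8100/5.2451 = 7.5047 m/s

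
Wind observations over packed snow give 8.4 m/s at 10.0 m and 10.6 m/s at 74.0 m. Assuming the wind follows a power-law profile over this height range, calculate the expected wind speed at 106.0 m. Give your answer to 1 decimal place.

11.1 m/s

First find α: α = ln(V₂/V₁)/ln(z₂/z₁) = ln(10.6/8.4)/ln(74.0/10.0) = 0.23262/2.00148 = 0.1162
Extrapolate from 74.0 m to 106.0 m: V₃ = 10.6 × (106.0/74.0)^0.1162 = 10.6 × 1.0427 = 11.0521 m/s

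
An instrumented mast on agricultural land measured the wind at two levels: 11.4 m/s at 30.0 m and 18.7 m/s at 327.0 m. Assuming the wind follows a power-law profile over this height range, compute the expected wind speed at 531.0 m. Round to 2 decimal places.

First find α: α = ln(V₂/V₁)/ln(z₂/z₁) = ln(18.7/11.4)/ln(327.0/30.0) = 0.49491/2.38876 = 0.2072
Extrapolate from 327.0 m to 531.0 m: V₃ = 18.7 × (531.0/327.0)^0.2072 = 18.7 × 1.1057 = 20.6758 m/s

20.68 m/s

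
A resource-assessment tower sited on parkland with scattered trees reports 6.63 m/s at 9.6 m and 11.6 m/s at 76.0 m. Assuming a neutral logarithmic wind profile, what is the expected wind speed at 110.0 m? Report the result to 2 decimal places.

12.49 m/s

Log law: V ∝ ln(z/z₀). From the pair, with r = V₁/V₂ = 0.57155,
ln z₀ = (ln z₁ − r·ln z₂)/(1 − r) = (2.2618 − 0.57155×4.3307)/0.42845 = -0.4983 → z₀ = 0.6076 m
V₃ = V₁ · ln(z₃/z₀)/ln(z₁/z₀) = 6.63 × 5.1987/2.7600 = 12.4882 m/s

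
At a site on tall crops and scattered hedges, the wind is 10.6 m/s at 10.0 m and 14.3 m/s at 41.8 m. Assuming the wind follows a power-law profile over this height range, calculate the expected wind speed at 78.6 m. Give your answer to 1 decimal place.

First find α: α = ln(V₂/V₁)/ln(z₂/z₁) = ln(14.3/10.6)/ln(41.8/10.0) = 0.29941/1.43031 = 0.2093
Extrapolate from 41.8 m to 78.6 m: V₃ = 14.3 × (78.6/41.8)^0.2093 = 14.3 × 1.1413 = 16.3209 m/s

16.3 m/s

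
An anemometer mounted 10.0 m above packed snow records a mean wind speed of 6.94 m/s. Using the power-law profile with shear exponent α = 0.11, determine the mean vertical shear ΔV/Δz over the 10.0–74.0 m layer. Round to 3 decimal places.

0.027 m/s/m

Power law: V₂ = V₁ · (z₂/z₁)^α = 6.94 × (7.4000)^0.11 = 8.6492 m/s
ΔV/Δz = (8.6492 − 6.94)/(74.0 − 10.0) = 1.7092/64.0000 = 0.02671 m/s/m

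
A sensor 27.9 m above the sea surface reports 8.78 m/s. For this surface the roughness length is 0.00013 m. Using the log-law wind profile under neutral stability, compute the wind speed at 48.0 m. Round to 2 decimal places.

Log law: V(z) ∝ ln(z/z₀), so V₂/V₁ = ln(z₂/z₀) / ln(z₁/z₀).
ln(48.0/0.00013) = 12.8192, ln(27.9/0.00013) = 12.2766
V₂ = 8.78 × 12.8192/12.2766 = 8.78 × 1.0442 = 9.1680 m/s

9.17 m/s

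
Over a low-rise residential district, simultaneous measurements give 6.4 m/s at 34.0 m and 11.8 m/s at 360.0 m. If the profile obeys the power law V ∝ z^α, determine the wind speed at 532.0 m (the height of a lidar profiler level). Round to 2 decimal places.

13.06 m/s

First find α: α = ln(V₂/V₁)/ln(z₂/z₁) = ln(11.8/6.4)/ln(360.0/34.0) = 0.61180/2.35974 = 0.2593
Extrapolate from 360.0 m to 532.0 m: V₃ = 11.8 × (532.0/360.0)^0.2593 = 11.8 × 1.1066 = 13.0574 m/s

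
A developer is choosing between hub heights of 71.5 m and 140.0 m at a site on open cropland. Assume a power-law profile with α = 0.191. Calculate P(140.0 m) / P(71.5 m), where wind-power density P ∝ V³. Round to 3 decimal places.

Speed ratio: V_B/V_A = (z_B/z_A)^α = (140.0/71.5)^0.191 = (1.9580)^0.191 = 1.13694
Power-density ratio: P_B/P_A = (V_B/V_A)³ = (1.13694)³ = 1.46965

1.470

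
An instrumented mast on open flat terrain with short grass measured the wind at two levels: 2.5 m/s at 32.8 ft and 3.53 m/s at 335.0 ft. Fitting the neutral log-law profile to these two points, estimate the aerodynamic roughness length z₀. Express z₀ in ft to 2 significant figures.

Log law: V(z) ∝ ln(z/z₀). With r = V₁/V₂ = 2.5/3.53 = 0.70822,
r · ln(z₂/z₀) = ln(z₁/z₀) ⇒ ln z₀ = (ln z₁ − r·ln z₂)/(1 − r)
ln z₀ = (3.49043 − 0.70822×5.81413) / 0.29178 = -2.1496
z₀ = exp(-2.1496) = 0.1165 ft

z₀ ≈ 0.12 ft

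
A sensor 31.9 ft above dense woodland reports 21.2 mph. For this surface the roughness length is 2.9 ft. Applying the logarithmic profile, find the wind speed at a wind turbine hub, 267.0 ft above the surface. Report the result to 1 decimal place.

Log law: V(z) ∝ ln(z/z₀), so V₂/V₁ = ln(z₂/z₀) / ln(z₁/z₀).
ln(267.0/2.9) = 4.5225, ln(31.9/2.9) = 2.3979
V₂ = 21.2 × 4.5225/2.3979 = 21.2 × 1.8860 = 39.9841 mph

40.0 mph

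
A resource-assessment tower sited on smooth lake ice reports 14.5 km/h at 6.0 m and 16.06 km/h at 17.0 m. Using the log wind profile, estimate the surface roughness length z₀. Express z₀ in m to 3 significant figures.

Log law: V(z) ∝ ln(z/z₀). With r = V₁/V₂ = 14.5/16.06 = 0.90286,
r · ln(z₂/z₀) = ln(z₁/z₀) ⇒ ln z₀ = (ln z₁ − r·ln z₂)/(1 − r)
ln z₀ = (1.79176 − 0.90286×2.83321) / 0.09714 = -7.8884
z₀ = exp(-7.8884) = 0.0003751 m

z₀ ≈ 0.000375 m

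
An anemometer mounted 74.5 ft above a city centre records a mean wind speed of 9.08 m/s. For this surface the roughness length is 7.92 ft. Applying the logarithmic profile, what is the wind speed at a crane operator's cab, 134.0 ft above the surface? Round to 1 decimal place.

11.5 m/s

Log law: V(z) ∝ ln(z/z₀), so V₂/V₁ = ln(z₂/z₀) / ln(z₁/z₀).
ln(134.0/7.92) = 2.8284, ln(74.5/7.92) = 2.2414
V₂ = 9.08 × 2.8284/2.2414 = 9.08 × 1.2619 = 11.4581 m/s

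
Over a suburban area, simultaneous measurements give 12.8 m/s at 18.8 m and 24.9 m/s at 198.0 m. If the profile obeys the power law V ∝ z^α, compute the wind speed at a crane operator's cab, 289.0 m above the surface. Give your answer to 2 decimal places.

27.71 m/s

First find α: α = ln(V₂/V₁)/ln(z₂/z₁) = ln(24.9/12.8)/ln(198.0/18.8) = 0.66542/2.35441 = 0.2826
Extrapolate from 198.0 m to 289.0 m: V₃ = 24.9 × (289.0/198.0)^0.2826 = 24.9 × 1.1128 = 27.7087 m/s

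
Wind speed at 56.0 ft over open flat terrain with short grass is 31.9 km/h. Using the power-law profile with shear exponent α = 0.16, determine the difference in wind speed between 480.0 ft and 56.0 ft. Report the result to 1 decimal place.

Power law: V₂ = V₁ · (z₂/z₁)^α = 31.9 × (8.5714)^0.16 = 44.9862 km/h
ΔV = 44.9862 − 31.9 = 13.0862 km/h

13.1 km/h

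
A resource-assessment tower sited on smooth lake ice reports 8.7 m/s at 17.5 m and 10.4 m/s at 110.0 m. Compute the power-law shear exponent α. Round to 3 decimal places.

Power law: V₂/V₁ = (z₂/z₁)^α ⇒ α = ln(V₂/V₁) / ln(z₂/z₁)
α = ln(10.4/8.7) / ln(110.0/17.5) = ln(1.1954) / ln(6.2857)
  = 0.17848 / 1.83828 = 0.09709

α ≈ 0.097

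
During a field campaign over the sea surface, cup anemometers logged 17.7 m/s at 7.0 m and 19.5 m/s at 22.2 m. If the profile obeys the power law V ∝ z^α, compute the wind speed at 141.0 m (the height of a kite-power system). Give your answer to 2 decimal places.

First find α: α = ln(V₂/V₁)/ln(z₂/z₁) = ln(19.5/17.7)/ln(22.2/7.0) = 0.09685/1.15418 = 0.0839
Extrapolate from 22.2 m to 141.0 m: V₃ = 19.5 × (141.0/22.2)^0.0839 = 19.5 × 1.1678 = 22.7722 m/s

22.77 m/s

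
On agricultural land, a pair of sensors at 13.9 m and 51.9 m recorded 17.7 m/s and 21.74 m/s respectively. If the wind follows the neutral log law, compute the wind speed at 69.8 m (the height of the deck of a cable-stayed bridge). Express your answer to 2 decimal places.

Log law: V ∝ ln(z/z₀). From the pair, with r = V₁/V₂ = 0.81417,
ln z₀ = (ln z₁ − r·ln z₂)/(1 − r) = (2.6319 − 0.81417×3.9493)/0.18583 = -3.1400 → z₀ = 0.04328 m
V₃ = V₁ · ln(z₃/z₀)/ln(z₁/z₀) = 17.7 × 7.3857/5.7719 = 22.6487 m/s

22.65 m/s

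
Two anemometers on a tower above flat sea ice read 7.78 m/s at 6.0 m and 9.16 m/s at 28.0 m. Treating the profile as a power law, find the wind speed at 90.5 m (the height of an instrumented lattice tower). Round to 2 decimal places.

10.37 m/s

First find α: α = ln(V₂/V₁)/ln(z₂/z₁) = ln(9.16/7.78)/ln(28.0/6.0) = 0.16329/1.54045 = 0.1060
Extrapolate from 28.0 m to 90.5 m: V₃ = 9.16 × (90.5/28.0)^0.1060 = 9.16 × 1.1324 = 10.3730 m/s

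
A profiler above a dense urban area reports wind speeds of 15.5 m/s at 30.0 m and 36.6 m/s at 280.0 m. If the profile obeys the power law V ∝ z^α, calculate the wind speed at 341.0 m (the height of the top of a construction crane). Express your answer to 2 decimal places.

39.48 m/s

First find α: α = ln(V₂/V₁)/ln(z₂/z₁) = ln(36.6/15.5)/ln(280.0/30.0) = 0.85921/2.23359 = 0.3847
Extrapolate from 280.0 m to 341.0 m: V₃ = 36.6 × (341.0/280.0)^0.3847 = 36.6 × 1.0788 = 39.4828 m/s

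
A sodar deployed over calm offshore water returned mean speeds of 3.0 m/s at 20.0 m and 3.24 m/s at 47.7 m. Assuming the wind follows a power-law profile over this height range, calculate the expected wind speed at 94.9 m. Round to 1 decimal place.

3.4 m/s

First find α: α = ln(V₂/V₁)/ln(z₂/z₁) = ln(3.24/3.0)/ln(47.7/20.0) = 0.07696/0.86920 = 0.0885
Extrapolate from 47.7 m to 94.9 m: V₃ = 3.24 × (94.9/47.7)^0.0885 = 3.24 × 1.0628 = 3.4435 m/s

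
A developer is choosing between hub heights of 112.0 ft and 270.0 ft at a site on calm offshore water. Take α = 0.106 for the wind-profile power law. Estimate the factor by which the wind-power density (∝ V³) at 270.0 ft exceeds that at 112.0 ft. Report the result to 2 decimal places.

1.32

Speed ratio: V_B/V_A = (z_B/z_A)^α = (270.0/112.0)^0.106 = (2.4107)^0.106 = 1.09776
Power-density ratio: P_B/P_A = (V_B/V_A)³ = (1.09776)³ = 1.32289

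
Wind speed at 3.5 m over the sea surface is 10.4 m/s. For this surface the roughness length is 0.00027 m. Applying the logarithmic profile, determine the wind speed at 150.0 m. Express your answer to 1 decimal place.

Log law: V(z) ∝ ln(z/z₀), so V₂/V₁ = ln(z₂/z₀) / ln(z₁/z₀).
ln(150.0/0.00027) = 13.2277, ln(3.5/0.00027) = 9.4699
V₂ = 10.4 × 13.2277/9.4699 = 10.4 × 1.3968 = 14.5270 m/s

14.5 m/s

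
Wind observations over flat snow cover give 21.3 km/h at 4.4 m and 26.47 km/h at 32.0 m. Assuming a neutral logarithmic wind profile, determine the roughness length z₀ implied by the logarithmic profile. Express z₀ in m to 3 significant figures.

z₀ ≈ 0.00124 m

Log law: V(z) ∝ ln(z/z₀). With r = V₁/V₂ = 21.3/26.47 = 0.80468,
r · ln(z₂/z₀) = ln(z₁/z₀) ⇒ ln z₀ = (ln z₁ − r·ln z₂)/(1 − r)
ln z₀ = (1.48160 − 0.80468×3.46574) / 0.19532 = -6.6929
z₀ = exp(-6.6929) = 0.001240 m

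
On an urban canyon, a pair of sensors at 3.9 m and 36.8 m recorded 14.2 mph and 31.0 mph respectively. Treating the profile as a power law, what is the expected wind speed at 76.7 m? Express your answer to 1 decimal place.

First find α: α = ln(V₂/V₁)/ln(z₂/z₁) = ln(31.0/14.2)/ln(36.8/3.9) = 0.78075/2.24452 = 0.3478
Extrapolate from 36.8 m to 76.7 m: V₃ = 31.0 × (76.7/36.8)^0.3478 = 31.0 × 1.2911 = 40.0227 mph

40.0 mph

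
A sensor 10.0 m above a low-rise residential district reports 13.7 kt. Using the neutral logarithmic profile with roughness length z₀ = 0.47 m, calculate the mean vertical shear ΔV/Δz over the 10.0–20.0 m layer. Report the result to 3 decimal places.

0.311 kt/m

Log law: V₂ = V₁ · ln(z₂/z₀)/ln(z₁/z₀) = 13.7 × 3.7508/3.0576 = 16.8057 kt
ΔV/Δz = (16.8057 − 13.7)/(20.0 − 10.0) = 3.1057/10.0000 = 0.31057 kt/m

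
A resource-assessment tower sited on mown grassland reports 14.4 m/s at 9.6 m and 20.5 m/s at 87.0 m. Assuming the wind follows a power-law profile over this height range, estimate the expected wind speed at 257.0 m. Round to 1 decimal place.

24.4 m/s

First find α: α = ln(V₂/V₁)/ln(z₂/z₁) = ln(20.5/14.4)/ln(87.0/9.6) = 0.35320/2.20415 = 0.1602
Extrapolate from 87.0 m to 257.0 m: V₃ = 20.5 × (257.0/87.0)^0.1602 = 20.5 × 1.1895 = 24.3856 m/s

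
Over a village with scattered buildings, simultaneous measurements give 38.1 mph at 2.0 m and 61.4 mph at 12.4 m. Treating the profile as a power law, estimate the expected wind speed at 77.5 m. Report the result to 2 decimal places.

First find α: α = ln(V₂/V₁)/ln(z₂/z₁) = ln(61.4/38.1)/ln(12.4/2.0) = 0.47720/1.82455 = 0.2615
Extrapolate from 12.4 m to 77.5 m: V₃ = 61.4 × (77.5/12.4)^0.2615 = 61.4 × 1.6149 = 99.1572 mph

99.16 mph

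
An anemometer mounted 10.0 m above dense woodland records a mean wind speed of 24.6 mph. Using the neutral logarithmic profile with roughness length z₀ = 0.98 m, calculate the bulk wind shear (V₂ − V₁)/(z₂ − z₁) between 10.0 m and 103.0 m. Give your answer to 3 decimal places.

0.266 mph/m

Log law: V₂ = V₁ · ln(z₂/z₀)/ln(z₁/z₀) = 24.6 × 4.6549/2.3228 = 49.2991 mph
ΔV/Δz = (49.2991 − 24.6)/(103.0 − 10.0) = 24.6991/93.0000 = 0.26558 mph/m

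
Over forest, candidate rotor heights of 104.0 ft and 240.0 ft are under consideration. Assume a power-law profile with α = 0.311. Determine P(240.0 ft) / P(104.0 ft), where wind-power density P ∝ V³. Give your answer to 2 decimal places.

Speed ratio: V_B/V_A = (z_B/z_A)^α = (240.0/104.0)^0.311 = (2.3077)^0.311 = 1.29702
Power-density ratio: P_B/P_A = (V_B/V_A)³ = (1.29702)³ = 2.18195

2.18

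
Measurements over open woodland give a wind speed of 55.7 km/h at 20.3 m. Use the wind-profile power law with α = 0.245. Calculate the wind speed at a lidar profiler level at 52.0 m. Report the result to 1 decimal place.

70.1 km/h

Power-law profile: V₂ = V₁ · (z₂/z₁)^α
V₂ = 55.7 × (52.0/20.3)^0.245 = 55.7 × (2.5616)^0.245
    = 55.7 × 1.2592 = 70.1358 km/h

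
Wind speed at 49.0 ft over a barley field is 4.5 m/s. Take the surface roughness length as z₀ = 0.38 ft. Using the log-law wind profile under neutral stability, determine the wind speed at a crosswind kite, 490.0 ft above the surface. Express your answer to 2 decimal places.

6.63 m/s

Log law: V(z) ∝ ln(z/z₀), so V₂/V₁ = ln(z₂/z₀) / ln(z₁/z₀).
ln(490.0/0.38) = 7.1620, ln(49.0/0.38) = 4.8594
V₂ = 4.5 × 7.1620/4.8594 = 4.5 × 1.4738 = 6.6323 m/s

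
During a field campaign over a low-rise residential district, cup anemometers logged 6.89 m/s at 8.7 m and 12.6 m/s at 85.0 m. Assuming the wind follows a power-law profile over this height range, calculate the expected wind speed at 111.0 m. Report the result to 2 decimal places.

13.52 m/s

First find α: α = ln(V₂/V₁)/ln(z₂/z₁) = ln(12.6/6.89)/ln(85.0/8.7) = 0.60363/2.27933 = 0.2648
Extrapolate from 85.0 m to 111.0 m: V₃ = 12.6 × (111.0/85.0)^0.2648 = 12.6 × 1.0732 = 13.5227 m/s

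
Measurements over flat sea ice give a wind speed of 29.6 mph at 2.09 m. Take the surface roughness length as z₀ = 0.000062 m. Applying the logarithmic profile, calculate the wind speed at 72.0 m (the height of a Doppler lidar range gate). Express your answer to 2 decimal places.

Log law: V(z) ∝ ln(z/z₀), so V₂/V₁ = ln(z₂/z₀) / ln(z₁/z₀).
ln(72.0/0.000062) = 13.9650, ln(2.09/0.000062) = 10.4255
V₂ = 29.6 × 13.9650/10.4255 = 29.6 × 1.3395 = 39.6493 mph

39.65 mph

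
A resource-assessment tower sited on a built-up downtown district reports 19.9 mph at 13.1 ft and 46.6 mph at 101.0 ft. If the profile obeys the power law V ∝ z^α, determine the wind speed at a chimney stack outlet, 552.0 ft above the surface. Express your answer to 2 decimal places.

First find α: α = ln(V₂/V₁)/ln(z₂/z₁) = ln(46.6/19.9)/ln(101.0/13.1) = 0.85088/2.04251 = 0.4166
Extrapolate from 101.0 ft to 552.0 ft: V₃ = 46.6 × (552.0/101.0)^0.4166 = 46.6 × 2.0290 = 94.5513 mph

94.55 mph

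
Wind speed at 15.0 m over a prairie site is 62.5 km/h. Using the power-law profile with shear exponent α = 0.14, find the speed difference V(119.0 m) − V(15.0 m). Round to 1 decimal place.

Power law: V₂ = V₁ · (z₂/z₁)^α = 62.5 × (7.9333)^0.14 = 83.5226 km/h
ΔV = 83.5226 − 62.5 = 21.0226 km/h

21.0 km/h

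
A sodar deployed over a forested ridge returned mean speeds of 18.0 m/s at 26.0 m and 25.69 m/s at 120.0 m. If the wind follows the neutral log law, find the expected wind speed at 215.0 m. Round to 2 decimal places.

28.62 m/s

Log law: V ∝ ln(z/z₀). From the pair, with r = V₁/V₂ = 0.70066,
ln z₀ = (ln z₁ − r·ln z₂)/(1 − r) = (3.2581 − 0.70066×4.7875)/0.29934 = -0.3218 → z₀ = 0.7249 m
V₃ = V₁ · ln(z₃/z₀)/ln(z₁/z₀) = 18.0 × 5.6924/3.5799 = 28.6221 m/s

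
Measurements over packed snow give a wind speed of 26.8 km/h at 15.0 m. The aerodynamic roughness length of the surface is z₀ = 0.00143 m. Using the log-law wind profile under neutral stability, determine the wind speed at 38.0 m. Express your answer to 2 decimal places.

Log law: V(z) ∝ ln(z/z₀), so V₂/V₁ = ln(z₂/z₀) / ln(z₁/z₀).
ln(38.0/0.00143) = 10.1877, ln(15.0/0.00143) = 9.2581
V₂ = 26.8 × 10.1877/9.2581 = 26.8 × 1.1004 = 29.4908 km/h

29.49 km/h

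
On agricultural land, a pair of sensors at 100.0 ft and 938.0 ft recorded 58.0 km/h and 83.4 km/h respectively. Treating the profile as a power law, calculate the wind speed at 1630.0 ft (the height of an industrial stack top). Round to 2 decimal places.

91.22 km/h

First find α: α = ln(V₂/V₁)/ln(z₂/z₁) = ln(83.4/58.0)/ln(938.0/100.0) = 0.36321/2.23858 = 0.1622
Extrapolate from 938.0 ft to 1630.0 ft: V₃ = 83.4 × (1630.0/938.0)^0.1622 = 83.4 × 1.0938 = 91.2227 km/h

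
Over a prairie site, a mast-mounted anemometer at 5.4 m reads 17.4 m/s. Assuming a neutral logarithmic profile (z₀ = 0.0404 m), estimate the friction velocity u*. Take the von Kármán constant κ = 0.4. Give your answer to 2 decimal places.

Log law: V(z) = (u*/κ) · ln(z/z₀) ⇒ u* = κ · V / ln(z/z₀)
u* = 0.4 × 17.4 / ln(5.4/0.0404) = 0.4 × 17.4 / 4.8953
   = 6.9600 / 4.8953 = 1.4218 m/s

u* ≈ 1.42 m/s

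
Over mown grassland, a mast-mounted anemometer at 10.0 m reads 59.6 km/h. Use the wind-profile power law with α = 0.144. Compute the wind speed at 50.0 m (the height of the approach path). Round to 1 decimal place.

Power-law profile: V₂ = V₁ · (z₂/z₁)^α
V₂ = 59.6 × (50.0/10.0)^0.144 = 59.6 × (5.0000)^0.144
    = 59.6 × 1.2608 = 75.1446 km/h

75.1 km/h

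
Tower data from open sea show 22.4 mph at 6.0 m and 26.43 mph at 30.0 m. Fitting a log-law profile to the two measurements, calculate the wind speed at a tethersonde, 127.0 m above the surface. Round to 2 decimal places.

Log law: V ∝ ln(z/z₀). From the pair, with r = V₁/V₂ = 0.84752,
ln z₀ = (ln z₁ − r·ln z₂)/(1 − r) = (1.7918 − 0.84752×3.4012)/0.15248 = -7.1540 → z₀ = 0.0007817 m
V₃ = V₁ · ln(z₃/z₀)/ln(z₁/z₀) = 22.4 × 11.9982/8.9458 = 30.0432 mph

30.04 mph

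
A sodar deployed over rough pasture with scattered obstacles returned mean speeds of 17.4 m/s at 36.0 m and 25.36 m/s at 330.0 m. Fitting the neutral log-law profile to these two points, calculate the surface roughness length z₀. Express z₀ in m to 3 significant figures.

z₀ ≈ 0.284 m

Log law: V(z) ∝ ln(z/z₀). With r = V₁/V₂ = 17.4/25.36 = 0.68612,
r · ln(z₂/z₀) = ln(z₁/z₀) ⇒ ln z₀ = (ln z₁ − r·ln z₂)/(1 − r)
ln z₀ = (3.58352 − 0.68612×5.79909) / 0.31388 = -1.2596
z₀ = exp(-1.2596) = 0.2838 m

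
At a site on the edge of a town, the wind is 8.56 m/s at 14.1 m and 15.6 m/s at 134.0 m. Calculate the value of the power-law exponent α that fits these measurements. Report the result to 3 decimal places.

α ≈ 0.267

Power law: V₂/V₁ = (z₂/z₁)^α ⇒ α = ln(V₂/V₁) / ln(z₂/z₁)
α = ln(15.6/8.56) / ln(134.0/14.1) = ln(1.8224) / ln(9.5035)
  = 0.60017 / 2.25167 = 0.26655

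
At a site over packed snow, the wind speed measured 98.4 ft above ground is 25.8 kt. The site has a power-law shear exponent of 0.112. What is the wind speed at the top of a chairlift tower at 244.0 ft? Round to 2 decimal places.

Power-law profile: V₂ = V₁ · (z₂/z₁)^α
V₂ = 25.8 × (244.0/98.4)^0.112 = 25.8 × (2.4797)^0.112
    = 25.8 × 1.1071 = 28.5622 kt

28.56 kt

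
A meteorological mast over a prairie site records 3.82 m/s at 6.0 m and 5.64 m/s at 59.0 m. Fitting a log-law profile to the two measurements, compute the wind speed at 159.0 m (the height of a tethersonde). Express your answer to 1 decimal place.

6.4 m/s

Log law: V ∝ ln(z/z₀). From the pair, with r = V₁/V₂ = 0.67730,
ln z₀ = (ln z₁ − r·ln z₂)/(1 − r) = (1.7918 − 0.67730×4.0775)/0.32270 = -3.0059 → z₀ = 0.04950 m
V₃ = V₁ · ln(z₃/z₀)/ln(z₁/z₀) = 3.82 × 8.0748/4.7976 = 6.4294 m/s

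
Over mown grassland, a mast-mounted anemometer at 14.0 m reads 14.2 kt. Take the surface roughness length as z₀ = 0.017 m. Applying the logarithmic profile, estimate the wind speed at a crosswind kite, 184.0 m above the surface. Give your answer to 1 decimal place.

19.6 kt

Log law: V(z) ∝ ln(z/z₀), so V₂/V₁ = ln(z₂/z₀) / ln(z₁/z₀).
ln(184.0/0.017) = 9.2895, ln(14.0/0.017) = 6.7136
V₂ = 14.2 × 9.2895/6.7136 = 14.2 × 1.3837 = 19.6483 kt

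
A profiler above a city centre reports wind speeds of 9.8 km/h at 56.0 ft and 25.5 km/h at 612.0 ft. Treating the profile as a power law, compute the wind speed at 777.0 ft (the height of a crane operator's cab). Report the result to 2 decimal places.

28.05 km/h

First find α: α = ln(V₂/V₁)/ln(z₂/z₁) = ln(25.5/9.8)/ln(612.0/56.0) = 0.95630/2.39138 = 0.3999
Extrapolate from 612.0 ft to 777.0 ft: V₃ = 25.5 × (777.0/612.0)^0.3999 = 25.5 × 1.1002 = 28.0541 km/h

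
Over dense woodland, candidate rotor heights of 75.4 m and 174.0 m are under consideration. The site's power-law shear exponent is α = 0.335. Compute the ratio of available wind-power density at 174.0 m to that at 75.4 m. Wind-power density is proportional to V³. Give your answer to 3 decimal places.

Speed ratio: V_B/V_A = (z_B/z_A)^α = (174.0/75.4)^0.335 = (2.3077)^0.335 = 1.32332
Power-density ratio: P_B/P_A = (V_B/V_A)³ = (1.32332)³ = 2.31736

2.317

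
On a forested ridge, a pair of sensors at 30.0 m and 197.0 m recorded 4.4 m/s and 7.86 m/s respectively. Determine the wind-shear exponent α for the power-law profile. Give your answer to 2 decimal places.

Power law: V₂/V₁ = (z₂/z₁)^α ⇒ α = ln(V₂/V₁) / ln(z₂/z₁)
α = ln(7.86/4.4) / ln(197.0/30.0) = ln(1.7864) / ln(6.5667)
  = 0.58018 / 1.88201 = 0.30828

α ≈ 0.31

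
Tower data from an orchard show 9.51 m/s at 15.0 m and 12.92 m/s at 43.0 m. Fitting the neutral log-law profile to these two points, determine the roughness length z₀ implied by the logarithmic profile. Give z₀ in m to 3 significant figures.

z₀ ≈ 0.795 m

Log law: V(z) ∝ ln(z/z₀). With r = V₁/V₂ = 9.51/12.92 = 0.73607,
r · ln(z₂/z₀) = ln(z₁/z₀) ⇒ ln z₀ = (ln z₁ − r·ln z₂)/(1 − r)
ln z₀ = (2.70805 − 0.73607×3.76120) / 0.26393 = -0.2290
z₀ = exp(-0.2290) = 0.7953 m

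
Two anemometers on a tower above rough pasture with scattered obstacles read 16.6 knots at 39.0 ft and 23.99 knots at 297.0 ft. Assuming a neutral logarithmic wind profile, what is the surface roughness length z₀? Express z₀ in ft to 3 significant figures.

Log law: V(z) ∝ ln(z/z₀). With r = V₁/V₂ = 16.6/23.99 = 0.69195,
r · ln(z₂/z₀) = ln(z₁/z₀) ⇒ ln z₀ = (ln z₁ − r·ln z₂)/(1 − r)
ln z₀ = (3.66356 − 0.69195×5.69373) / 0.30805 = -0.8968
z₀ = exp(-0.8968) = 0.4079 ft

z₀ ≈ 0.408 ft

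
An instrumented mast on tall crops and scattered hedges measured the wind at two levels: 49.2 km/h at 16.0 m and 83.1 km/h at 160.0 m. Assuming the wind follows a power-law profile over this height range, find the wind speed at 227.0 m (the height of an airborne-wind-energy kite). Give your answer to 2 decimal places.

First find α: α = ln(V₂/V₁)/ln(z₂/z₁) = ln(83.1/49.2)/ln(160.0/16.0) = 0.52415/2.30259 = 0.2276
Extrapolate from 160.0 m to 227.0 m: V₃ = 83.1 × (227.0/160.0)^0.2276 = 83.1 × 1.0829 = 89.9871 km/h

89.99 km/h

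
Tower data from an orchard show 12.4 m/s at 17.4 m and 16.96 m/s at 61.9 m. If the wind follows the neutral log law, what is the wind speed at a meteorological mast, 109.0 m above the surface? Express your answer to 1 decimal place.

19.0 m/s

Log law: V ∝ ln(z/z₀). From the pair, with r = V₁/V₂ = 0.73113,
ln z₀ = (ln z₁ − r·ln z₂)/(1 − r) = (2.8565 − 0.73113×4.1255)/0.26887 = -0.5945 → z₀ = 0.5519 m
V₃ = V₁ · ln(z₃/z₀)/ln(z₁/z₀) = 12.4 × 5.2858/3.4509 = 18.9932 m/s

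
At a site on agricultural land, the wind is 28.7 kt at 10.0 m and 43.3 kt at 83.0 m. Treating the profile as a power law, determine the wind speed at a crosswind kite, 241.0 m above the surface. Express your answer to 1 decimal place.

53.3 kt

First find α: α = ln(V₂/V₁)/ln(z₂/z₁) = ln(43.3/28.7)/ln(83.0/10.0) = 0.41126/2.11626 = 0.1943
Extrapolate from 83.0 m to 241.0 m: V₃ = 43.3 × (241.0/83.0)^0.1943 = 43.3 × 1.2302 = 53.2662 kt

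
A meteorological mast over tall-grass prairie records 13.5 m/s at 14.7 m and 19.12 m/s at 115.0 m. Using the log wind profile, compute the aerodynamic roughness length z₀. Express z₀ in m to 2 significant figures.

Log law: V(z) ∝ ln(z/z₀). With r = V₁/V₂ = 13.5/19.12 = 0.70607,
r · ln(z₂/z₀) = ln(z₁/z₀) ⇒ ln z₀ = (ln z₁ − r·ln z₂)/(1 − r)
ln z₀ = (2.68785 − 0.70607×4.74493) / 0.29393 = -2.2535
z₀ = exp(-2.2535) = 0.1050 m

z₀ ≈ 0.11 m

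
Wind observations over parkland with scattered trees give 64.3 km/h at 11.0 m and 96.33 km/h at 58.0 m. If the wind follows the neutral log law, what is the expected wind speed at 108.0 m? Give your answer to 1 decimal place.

108.3 km/h

Log law: V ∝ ln(z/z₀). From the pair, with r = V₁/V₂ = 0.66750,
ln z₀ = (ln z₁ − r·ln z₂)/(1 − r) = (2.3979 − 0.66750×4.0604)/0.33250 = -0.9397 → z₀ = 0.3908 m
V₃ = V₁ · ln(z₃/z₀)/ln(z₁/z₀) = 64.3 × 5.6218/3.3376 = 108.3072 km/h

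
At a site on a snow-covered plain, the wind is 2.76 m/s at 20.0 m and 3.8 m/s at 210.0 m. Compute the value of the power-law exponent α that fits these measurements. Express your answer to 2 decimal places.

α ≈ 0.14

Power law: V₂/V₁ = (z₂/z₁)^α ⇒ α = ln(V₂/V₁) / ln(z₂/z₁)
α = ln(3.8/2.76) / ln(210.0/20.0) = ln(1.3768) / ln(10.5000)
  = 0.31977 / 2.35138 = 0.13599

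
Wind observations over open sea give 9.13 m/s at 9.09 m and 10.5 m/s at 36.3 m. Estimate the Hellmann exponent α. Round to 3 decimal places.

α ≈ 0.101

Power law: V₂/V₁ = (z₂/z₁)^α ⇒ α = ln(V₂/V₁) / ln(z₂/z₁)
α = ln(10.5/9.13) / ln(36.3/9.09) = ln(1.1501) / ln(3.9934)
  = 0.13981 / 1.38464 = 0.10097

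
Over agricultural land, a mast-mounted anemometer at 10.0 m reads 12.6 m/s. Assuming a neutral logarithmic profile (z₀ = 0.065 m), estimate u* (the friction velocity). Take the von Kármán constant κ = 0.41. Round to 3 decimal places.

u* ≈ 1.026 m/s

Log law: V(z) = (u*/κ) · ln(z/z₀) ⇒ u* = κ · V / ln(z/z₀)
u* = 0.41 × 12.6 / ln(10.0/0.065) = 0.41 × 12.6 / 5.0360
   = 5.1660 / 5.0360 = 1.0258 m/s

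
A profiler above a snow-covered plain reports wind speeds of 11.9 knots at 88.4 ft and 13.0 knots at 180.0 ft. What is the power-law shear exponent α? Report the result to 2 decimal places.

Power law: V₂/V₁ = (z₂/z₁)^α ⇒ α = ln(V₂/V₁) / ln(z₂/z₁)
α = ln(13.0/11.9) / ln(180.0/88.4) = ln(1.0924) / ln(2.0362)
  = 0.08841 / 0.71108 = 0.12433

α ≈ 0.12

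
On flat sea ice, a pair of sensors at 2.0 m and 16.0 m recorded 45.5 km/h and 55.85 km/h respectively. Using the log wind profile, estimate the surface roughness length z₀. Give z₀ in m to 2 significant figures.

z₀ ≈ 0.00021 m

Log law: V(z) ∝ ln(z/z₀). With r = V₁/V₂ = 45.5/55.85 = 0.81468,
r · ln(z₂/z₀) = ln(z₁/z₀) ⇒ ln z₀ = (ln z₁ − r·ln z₂)/(1 − r)
ln z₀ = (0.69315 − 0.81468×2.77259) / 0.18532 = -8.4484
z₀ = exp(-8.4484) = 0.0002143 m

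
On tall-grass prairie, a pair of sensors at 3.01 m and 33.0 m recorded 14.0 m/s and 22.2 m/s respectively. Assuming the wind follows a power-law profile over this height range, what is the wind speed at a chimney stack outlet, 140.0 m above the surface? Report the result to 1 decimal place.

First find α: α = ln(V₂/V₁)/ln(z₂/z₁) = ln(22.2/14.0)/ln(33.0/3.01) = 0.46103/2.39457 = 0.1925
Extrapolate from 33.0 m to 140.0 m: V₃ = 22.2 × (140.0/33.0)^0.1925 = 22.2 × 1.3208 = 29.3217 m/s

29.3 m/s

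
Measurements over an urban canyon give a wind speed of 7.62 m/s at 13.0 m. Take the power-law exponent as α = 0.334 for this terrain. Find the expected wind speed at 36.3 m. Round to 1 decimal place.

Power-law profile: V₂ = V₁ · (z₂/z₁)^α
V₂ = 7.62 × (36.3/13.0)^0.334 = 7.62 × (2.7923)^0.334
    = 7.62 × 1.4091 = 10.7376 m/s

10.7 m/s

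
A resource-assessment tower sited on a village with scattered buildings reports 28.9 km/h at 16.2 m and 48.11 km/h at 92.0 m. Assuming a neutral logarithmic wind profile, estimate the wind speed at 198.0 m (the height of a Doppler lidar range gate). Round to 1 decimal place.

Log law: V ∝ ln(z/z₀). From the pair, with r = V₁/V₂ = 0.60071,
ln z₀ = (ln z₁ − r·ln z₂)/(1 − r) = (2.7850 − 0.60071×4.5218)/0.39929 = 0.1722 → z₀ = 1.188 m
V₃ = V₁ · ln(z₃/z₀)/ln(z₁/z₀) = 28.9 × 5.1161/2.6129 = 56.5878 km/h

56.6 km/h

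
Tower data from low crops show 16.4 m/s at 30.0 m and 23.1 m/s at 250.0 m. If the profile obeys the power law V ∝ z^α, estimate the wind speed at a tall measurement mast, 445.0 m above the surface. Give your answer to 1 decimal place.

25.4 m/s

First find α: α = ln(V₂/V₁)/ln(z₂/z₁) = ln(23.1/16.4)/ln(250.0/30.0) = 0.34255/2.12026 = 0.1616
Extrapolate from 250.0 m to 445.0 m: V₃ = 23.1 × (445.0/250.0)^0.1616 = 23.1 × 1.0976 = 25.3554 m/s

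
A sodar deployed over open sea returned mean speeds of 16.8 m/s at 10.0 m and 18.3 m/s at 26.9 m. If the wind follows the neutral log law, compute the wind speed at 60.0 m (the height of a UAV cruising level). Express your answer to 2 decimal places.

Log law: V ∝ ln(z/z₀). From the pair, with r = V₁/V₂ = 0.91803,
ln z₀ = (ln z₁ − r·ln z₂)/(1 − r) = (2.3026 − 0.91803×3.2921)/0.08197 = -8.7803 → z₀ = 0.0001537 m
V₃ = V₁ · ln(z₃/z₀)/ln(z₁/z₀) = 16.8 × 12.8746/11.0829 = 19.5160 m/s

19.52 m/s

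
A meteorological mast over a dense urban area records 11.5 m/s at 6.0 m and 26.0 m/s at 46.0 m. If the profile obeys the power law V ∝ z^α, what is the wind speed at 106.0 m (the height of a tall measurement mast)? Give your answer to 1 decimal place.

36.3 m/s

First find α: α = ln(V₂/V₁)/ln(z₂/z₁) = ln(26.0/11.5)/ln(46.0/6.0) = 0.81575/2.03688 = 0.4005
Extrapolate from 46.0 m to 106.0 m: V₃ = 26.0 × (106.0/46.0)^0.4005 = 26.0 × 1.3970 = 36.3220 m/s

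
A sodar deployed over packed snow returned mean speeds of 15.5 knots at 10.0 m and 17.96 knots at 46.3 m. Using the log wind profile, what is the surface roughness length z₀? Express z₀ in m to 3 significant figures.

z₀ ≈ 0.000640 m

Log law: V(z) ∝ ln(z/z₀). With r = V₁/V₂ = 15.5/17.96 = 0.86303,
r · ln(z₂/z₀) = ln(z₁/z₀) ⇒ ln z₀ = (ln z₁ − r·ln z₂)/(1 − r)
ln z₀ = (2.30259 − 0.86303×3.83514) / 0.13697 = -7.3538
z₀ = exp(-7.3538) = 0.0006402 m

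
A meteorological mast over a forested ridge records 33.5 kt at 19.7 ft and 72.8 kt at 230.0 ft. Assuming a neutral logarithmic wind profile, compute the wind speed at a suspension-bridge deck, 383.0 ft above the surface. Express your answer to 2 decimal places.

80.96 kt

Log law: V ∝ ln(z/z₀). From the pair, with r = V₁/V₂ = 0.46016,
ln z₀ = (ln z₁ − r·ln z₂)/(1 − r) = (2.9806 − 0.46016×5.4381)/0.53984 = 0.8858 → z₀ = 2.425 ft
V₃ = V₁ · ln(z₃/z₀)/ln(z₁/z₀) = 33.5 × 5.0622/2.0948 = 80.9553 kt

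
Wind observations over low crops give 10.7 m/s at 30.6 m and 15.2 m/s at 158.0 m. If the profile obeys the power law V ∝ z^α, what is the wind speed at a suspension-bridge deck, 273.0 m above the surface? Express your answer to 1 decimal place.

17.1 m/s

First find α: α = ln(V₂/V₁)/ln(z₂/z₁) = ln(15.2/10.7)/ln(158.0/30.6) = 0.35105/1.64160 = 0.2138
Extrapolate from 158.0 m to 273.0 m: V₃ = 15.2 × (273.0/158.0)^0.2138 = 15.2 × 1.1241 = 17.0857 m/s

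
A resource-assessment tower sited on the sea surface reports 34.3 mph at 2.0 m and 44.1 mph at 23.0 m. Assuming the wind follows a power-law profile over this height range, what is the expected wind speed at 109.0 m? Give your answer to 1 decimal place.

51.8 mph

First find α: α = ln(V₂/V₁)/ln(z₂/z₁) = ln(44.1/34.3)/ln(23.0/2.0) = 0.25131/2.44235 = 0.1029
Extrapolate from 23.0 m to 109.0 m: V₃ = 44.1 × (109.0/23.0)^0.1029 = 44.1 × 1.1736 = 51.7568 mph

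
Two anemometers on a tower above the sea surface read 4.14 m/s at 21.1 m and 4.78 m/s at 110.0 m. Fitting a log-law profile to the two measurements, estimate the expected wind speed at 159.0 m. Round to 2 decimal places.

4.92 m/s

Log law: V ∝ ln(z/z₀). From the pair, with r = V₁/V₂ = 0.86611,
ln z₀ = (ln z₁ − r·ln z₂)/(1 − r) = (3.0493 − 0.86611×4.7005)/0.13389 = -7.6320 → z₀ = 0.0004847 m
V₃ = V₁ · ln(z₃/z₀)/ln(z₁/z₀) = 4.14 × 12.7009/10.6812 = 4.9228 m/s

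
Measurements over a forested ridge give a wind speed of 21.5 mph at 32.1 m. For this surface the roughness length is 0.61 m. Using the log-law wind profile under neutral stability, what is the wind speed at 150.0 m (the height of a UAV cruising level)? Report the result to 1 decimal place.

29.9 mph

Log law: V(z) ∝ ln(z/z₀), so V₂/V₁ = ln(z₂/z₀) / ln(z₁/z₀).
ln(150.0/0.61) = 5.5049, ln(32.1/0.61) = 3.9632
V₂ = 21.5 × 5.5049/3.9632 = 21.5 × 1.3890 = 29.8641 mph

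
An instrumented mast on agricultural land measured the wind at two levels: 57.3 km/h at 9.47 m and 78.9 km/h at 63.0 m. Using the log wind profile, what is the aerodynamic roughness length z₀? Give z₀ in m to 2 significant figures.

z₀ ≈ 0.062 m

Log law: V(z) ∝ ln(z/z₀). With r = V₁/V₂ = 57.3/78.9 = 0.72624,
r · ln(z₂/z₀) = ln(z₁/z₀) ⇒ ln z₀ = (ln z₁ − r·ln z₂)/(1 − r)
ln z₀ = (2.24813 − 0.72624×4.14313) / 0.27376 = -2.7789
z₀ = exp(-2.7789) = 0.06211 m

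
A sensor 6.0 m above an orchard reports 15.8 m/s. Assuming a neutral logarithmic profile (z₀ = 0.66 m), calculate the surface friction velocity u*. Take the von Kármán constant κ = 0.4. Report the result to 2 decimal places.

Log law: V(z) = (u*/κ) · ln(z/z₀) ⇒ u* = κ · V / ln(z/z₀)
u* = 0.4 × 15.8 / ln(6.0/0.66) = 0.4 × 15.8 / 2.2073
   = 6.3200 / 2.2073 = 2.8633 m/s

u* ≈ 2.86 m/s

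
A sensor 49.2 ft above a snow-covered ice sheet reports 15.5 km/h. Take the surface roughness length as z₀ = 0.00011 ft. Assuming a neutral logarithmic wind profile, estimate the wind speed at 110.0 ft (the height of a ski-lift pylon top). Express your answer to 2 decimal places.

Log law: V(z) ∝ ln(z/z₀), so V₂/V₁ = ln(z₂/z₀) / ln(z₁/z₀).
ln(110.0/0.00011) = 13.8155, ln(49.2/0.00011) = 13.0109
V₂ = 15.5 × 13.8155/13.0109 = 15.5 × 1.0618 = 16.4585 km/h

16.46 km/h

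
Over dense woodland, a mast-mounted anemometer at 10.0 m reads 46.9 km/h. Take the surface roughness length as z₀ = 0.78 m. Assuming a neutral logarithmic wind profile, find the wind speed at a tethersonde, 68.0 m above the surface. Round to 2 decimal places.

Log law: V(z) ∝ ln(z/z₀), so V₂/V₁ = ln(z₂/z₀) / ln(z₁/z₀).
ln(68.0/0.78) = 4.4680, ln(10.0/0.78) = 2.5510
V₂ = 46.9 × 4.4680/2.5510 = 46.9 × 1.7514 = 82.1419 km/h

82.14 km/h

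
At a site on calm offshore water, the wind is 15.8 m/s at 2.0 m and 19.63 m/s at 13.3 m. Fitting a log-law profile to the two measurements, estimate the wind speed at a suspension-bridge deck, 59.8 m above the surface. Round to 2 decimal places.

Log law: V ∝ ln(z/z₀). From the pair, with r = V₁/V₂ = 0.80489,
ln z₀ = (ln z₁ − r·ln z₂)/(1 − r) = (0.6931 − 0.80489×2.5878)/0.19511 = -7.1228 → z₀ = 0.0008065 m
V₃ = V₁ · ln(z₃/z₀)/ln(z₁/z₀) = 15.8 × 11.2138/7.8159 = 22.6688 m/s

22.67 m/s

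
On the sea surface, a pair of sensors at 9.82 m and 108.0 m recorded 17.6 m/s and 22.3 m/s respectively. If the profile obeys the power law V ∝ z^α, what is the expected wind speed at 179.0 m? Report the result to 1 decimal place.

23.4 m/s

First find α: α = ln(V₂/V₁)/ln(z₂/z₁) = ln(22.3/17.6)/ln(108.0/9.82) = 0.23669/2.39771 = 0.0987
Extrapolate from 108.0 m to 179.0 m: V₃ = 22.3 × (179.0/108.0)^0.0987 = 22.3 × 1.0511 = 23.4404 m/s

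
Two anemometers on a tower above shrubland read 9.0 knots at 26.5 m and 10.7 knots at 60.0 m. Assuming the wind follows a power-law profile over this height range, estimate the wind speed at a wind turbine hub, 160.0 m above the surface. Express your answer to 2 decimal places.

13.17 knots

First find α: α = ln(V₂/V₁)/ln(z₂/z₁) = ln(10.7/9.0)/ln(60.0/26.5) = 0.17302/0.81720 = 0.2117
Extrapolate from 60.0 m to 160.0 m: V₃ = 10.7 × (160.0/60.0)^0.2117 = 10.7 × 1.2308 = 13.1695 knots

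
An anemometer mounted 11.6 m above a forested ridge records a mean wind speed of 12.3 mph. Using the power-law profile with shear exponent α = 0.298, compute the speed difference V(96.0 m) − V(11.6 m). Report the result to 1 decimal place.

10.8 mph

Power law: V₂ = V₁ · (z₂/z₁)^α = 12.3 × (8.2759)^0.298 = 23.0894 mph
ΔV = 23.0894 − 12.3 = 10.7894 mph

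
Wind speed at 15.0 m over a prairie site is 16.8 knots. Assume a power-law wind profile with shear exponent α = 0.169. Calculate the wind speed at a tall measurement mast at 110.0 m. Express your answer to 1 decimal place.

Power-law profile: V₂ = V₁ · (z₂/z₁)^α
V₂ = 16.8 × (110.0/15.0)^0.169 = 16.8 × (7.3333)^0.169
    = 16.8 × 1.4003 = 23.5258 knots

23.5 knots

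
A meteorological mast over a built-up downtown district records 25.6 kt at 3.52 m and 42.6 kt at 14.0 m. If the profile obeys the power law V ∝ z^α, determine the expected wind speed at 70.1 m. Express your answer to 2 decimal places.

First find α: α = ln(V₂/V₁)/ln(z₂/z₁) = ln(42.6/25.6)/ln(14.0/3.52) = 0.50926/1.38060 = 0.3689
Extrapolate from 14.0 m to 70.1 m: V₃ = 42.6 × (70.1/14.0)^0.3689 = 42.6 × 1.8116 = 77.1735 kt

77.17 kt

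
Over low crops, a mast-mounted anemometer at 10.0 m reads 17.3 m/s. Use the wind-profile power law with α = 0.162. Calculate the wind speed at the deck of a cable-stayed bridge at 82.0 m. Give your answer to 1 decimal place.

24.3 m/s

Power-law profile: V₂ = V₁ · (z₂/z₁)^α
V₂ = 17.3 × (82.0/10.0)^0.162 = 17.3 × (8.2000)^0.162
    = 17.3 × 1.4062 = 24.3267 m/s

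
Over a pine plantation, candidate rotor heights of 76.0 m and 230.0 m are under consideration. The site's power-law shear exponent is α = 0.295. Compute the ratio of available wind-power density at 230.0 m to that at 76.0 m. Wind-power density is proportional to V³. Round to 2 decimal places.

Speed ratio: V_B/V_A = (z_B/z_A)^α = (230.0/76.0)^0.295 = (3.0263)^0.295 = 1.38634
Power-density ratio: P_B/P_A = (V_B/V_A)³ = (1.38634)³ = 2.66446

2.66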